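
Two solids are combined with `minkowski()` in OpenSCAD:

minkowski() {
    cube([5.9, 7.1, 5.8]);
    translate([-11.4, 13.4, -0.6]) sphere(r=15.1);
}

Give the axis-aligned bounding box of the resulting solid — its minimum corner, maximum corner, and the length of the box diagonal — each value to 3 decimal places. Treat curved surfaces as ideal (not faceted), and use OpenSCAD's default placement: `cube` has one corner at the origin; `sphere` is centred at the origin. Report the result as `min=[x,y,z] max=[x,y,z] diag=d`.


min=[-26.500,-1.700,-15.700] max=[9.600,35.600,20.300] diag=63.170

A = translate([-11.4, 13.4, -0.6]) sphere(r=15.1) → bbox [-26.5,-1.7,-15.7] .. [3.7,28.5,14.5]
B = cube([5.9, 7.1, 5.8]) → bbox [0,0,0] .. [5.9,7.1,5.8]
lo = A.lo+B.lo = [-26.5+0, -1.7+0, -15.7+0] = [-26.500,-1.700,-15.700]
hi = A.hi+B.hi = [3.7+5.9, 28.5+7.1, 14.5+5.8] = [9.600,35.600,20.300]
diag = √(36.1²+37.3²+36²) = √3990.5 = 63.170


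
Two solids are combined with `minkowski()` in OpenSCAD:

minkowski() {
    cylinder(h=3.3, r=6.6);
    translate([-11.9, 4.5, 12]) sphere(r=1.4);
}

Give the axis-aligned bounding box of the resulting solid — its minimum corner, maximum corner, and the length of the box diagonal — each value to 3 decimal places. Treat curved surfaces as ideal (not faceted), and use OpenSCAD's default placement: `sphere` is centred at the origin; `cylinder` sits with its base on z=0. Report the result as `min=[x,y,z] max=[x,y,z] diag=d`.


min=[-19.900,-3.500,10.600] max=[-3.900,12.500,16.700] diag=23.435

A = translate([-11.9, 4.5, 12]) sphere(r=1.4) → bbox [-13.3,3.1,10.6] .. [-10.5,5.9,13.4]
B = cylinder(h=3.3, r=6.6) → bbox [-6.6,-6.6,0] .. [6.6,6.6,3.3]
lo = A.lo+B.lo = [-13.3-6.6, 3.1-6.6, 10.6+0] = [-19.900,-3.500,10.600]
hi = A.hi+B.hi = [-10.5+6.6, 5.9+6.6, 13.4+3.3] = [-3.900,12.500,16.700]
diag = √(16²+16²+6.1²) = √549.21 = 23.435


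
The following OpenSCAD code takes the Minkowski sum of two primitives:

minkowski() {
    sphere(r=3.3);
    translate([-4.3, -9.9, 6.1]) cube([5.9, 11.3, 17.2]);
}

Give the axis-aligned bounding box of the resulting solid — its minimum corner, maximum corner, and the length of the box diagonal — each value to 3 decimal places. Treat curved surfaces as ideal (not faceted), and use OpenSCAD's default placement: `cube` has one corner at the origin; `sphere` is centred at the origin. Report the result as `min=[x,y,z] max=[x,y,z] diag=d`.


min=[-7.600,-13.200,2.800] max=[4.900,4.700,26.600] diag=32.297

A = translate([-4.3, -9.9, 6.1]) cube([5.9, 11.3, 17.2]) → bbox [-4.3,-9.9,6.1] .. [1.6,1.4,23.3]
B = sphere(r=3.3) → bbox [-3.3,-3.3,-3.3] .. [3.3,3.3,3.3]
lo = A.lo+B.lo = [-4.3-3.3, -9.9-3.3, 6.1-3.3] = [-7.600,-13.200,2.800]
hi = A.hi+B.hi = [1.6+3.3, 1.4+3.3, 23.3+3.3] = [4.900,4.700,26.600]
diag = √(12.5²+17.9²+23.8²) = √1043.1 = 32.297


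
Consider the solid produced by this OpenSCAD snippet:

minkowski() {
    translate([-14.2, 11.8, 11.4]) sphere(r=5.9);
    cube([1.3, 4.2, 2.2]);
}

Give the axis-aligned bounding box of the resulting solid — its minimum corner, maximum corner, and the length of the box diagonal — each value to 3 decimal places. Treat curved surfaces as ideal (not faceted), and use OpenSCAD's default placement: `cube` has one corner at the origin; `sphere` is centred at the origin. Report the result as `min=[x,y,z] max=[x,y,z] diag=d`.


A = translate([-14.2, 11.8, 11.4]) sphere(r=5.9) → bbox [-20.1,5.9,5.5] .. [-8.3,17.7,17.3]
B = cube([1.3, 4.2, 2.2]) → bbox [0,0,0] .. [1.3,4.2,2.2]
lo = A.lo+B.lo = [-20.1+0, 5.9+0, 5.5+0] = [-20.100,5.900,5.500]
hi = A.hi+B.hi = [-8.3+1.3, 17.7+4.2, 17.3+2.2] = [-7.000,21.900,19.500]
diag = √(13.1²+16²+14²) = √623.61 = 24.972

min=[-20.100,5.900,5.500] max=[-7.000,21.900,19.500] diag=24.972


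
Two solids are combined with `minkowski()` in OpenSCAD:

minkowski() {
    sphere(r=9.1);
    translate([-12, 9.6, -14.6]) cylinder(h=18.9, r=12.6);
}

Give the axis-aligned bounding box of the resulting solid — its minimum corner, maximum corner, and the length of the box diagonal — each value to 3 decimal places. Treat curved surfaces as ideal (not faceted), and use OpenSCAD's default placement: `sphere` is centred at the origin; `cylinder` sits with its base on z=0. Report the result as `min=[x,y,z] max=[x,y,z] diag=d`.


min=[-33.700,-12.100,-23.700] max=[9.700,31.300,13.400] diag=71.718

A = translate([-12, 9.6, -14.6]) cylinder(h=18.9, r=12.6) → bbox [-24.6,-3,-14.6] .. [0.6,22.2,4.3]
B = sphere(r=9.1) → bbox [-9.1,-9.1,-9.1] .. [9.1,9.1,9.1]
lo = A.lo+B.lo = [-24.6-9.1, -3-9.1, -14.6-9.1] = [-33.700,-12.100,-23.700]
hi = A.hi+B.hi = [0.6+9.1, 22.2+9.1, 4.3+9.1] = [9.700,31.300,13.400]
diag = √(43.4²+43.4²+37.1²) = √5143.53 = 71.718


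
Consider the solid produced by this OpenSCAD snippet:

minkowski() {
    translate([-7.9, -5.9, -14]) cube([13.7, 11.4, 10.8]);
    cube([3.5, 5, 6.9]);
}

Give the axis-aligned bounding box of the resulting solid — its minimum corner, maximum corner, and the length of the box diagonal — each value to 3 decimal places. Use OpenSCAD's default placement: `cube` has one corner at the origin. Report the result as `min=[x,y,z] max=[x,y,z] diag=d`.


min=[-7.900,-5.900,-14.000] max=[9.300,10.500,3.700] diag=29.633

A = translate([-7.9, -5.9, -14]) cube([13.7, 11.4, 10.8]) → bbox [-7.9,-5.9,-14] .. [5.8,5.5,-3.2]
B = cube([3.5, 5, 6.9]) → bbox [0,0,0] .. [3.5,5,6.9]
lo = A.lo+B.lo = [-7.9+0, -5.9+0, -14+0] = [-7.900,-5.900,-14.000]
hi = A.hi+B.hi = [5.8+3.5, 5.5+5, -3.2+6.9] = [9.300,10.500,3.700]
diag = √(17.2²+16.4²+17.7²) = √878.09 = 29.633


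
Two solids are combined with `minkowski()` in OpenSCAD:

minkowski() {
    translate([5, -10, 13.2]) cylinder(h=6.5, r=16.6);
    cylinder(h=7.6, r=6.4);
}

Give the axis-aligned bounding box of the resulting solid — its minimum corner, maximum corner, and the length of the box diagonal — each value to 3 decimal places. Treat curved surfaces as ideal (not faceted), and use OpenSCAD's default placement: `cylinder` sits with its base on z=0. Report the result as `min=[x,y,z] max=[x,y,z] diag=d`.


A = translate([5, -10, 13.2]) cylinder(h=6.5, r=16.6) → bbox [-11.6,-26.6,13.2] .. [21.6,6.6,19.7]
B = cylinder(h=7.6, r=6.4) → bbox [-6.4,-6.4,0] .. [6.4,6.4,7.6]
lo = A.lo+B.lo = [-11.6-6.4, -26.6-6.4, 13.2+0] = [-18.000,-33.000,13.200]
hi = A.hi+B.hi = [21.6+6.4, 6.6+6.4, 19.7+7.6] = [28.000,13.000,27.300]
diag = √(46²+46²+14.1²) = √4430.81 = 66.564

min=[-18.000,-33.000,13.200] max=[28.000,13.000,27.300] diag=66.564


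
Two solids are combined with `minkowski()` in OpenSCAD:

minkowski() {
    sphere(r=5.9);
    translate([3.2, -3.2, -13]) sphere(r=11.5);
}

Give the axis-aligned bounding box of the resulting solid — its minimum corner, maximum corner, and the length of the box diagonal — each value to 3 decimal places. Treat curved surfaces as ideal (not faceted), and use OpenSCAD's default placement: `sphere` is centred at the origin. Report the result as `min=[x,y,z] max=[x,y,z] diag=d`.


A = translate([3.2, -3.2, -13]) sphere(r=11.5) → bbox [-8.3,-14.7,-24.5] .. [14.7,8.3,-1.5]
B = sphere(r=5.9) → bbox [-5.9,-5.9,-5.9] .. [5.9,5.9,5.9]
lo = A.lo+B.lo = [-8.3-5.9, -14.7-5.9, -24.5-5.9] = [-14.200,-20.600,-30.400]
hi = A.hi+B.hi = [14.7+5.9, 8.3+5.9, -1.5+5.9] = [20.600,14.200,4.400]
diag = √(34.8²+34.8²+34.8²) = √3633.12 = 60.275

min=[-14.200,-20.600,-30.400] max=[20.600,14.200,4.400] diag=60.275


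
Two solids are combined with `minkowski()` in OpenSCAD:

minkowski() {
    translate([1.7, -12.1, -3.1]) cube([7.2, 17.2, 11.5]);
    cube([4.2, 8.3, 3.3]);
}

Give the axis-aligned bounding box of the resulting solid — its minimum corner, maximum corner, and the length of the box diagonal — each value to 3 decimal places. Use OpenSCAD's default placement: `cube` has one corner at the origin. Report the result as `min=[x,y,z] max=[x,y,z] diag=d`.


A = translate([1.7, -12.1, -3.1]) cube([7.2, 17.2, 11.5]) → bbox [1.7,-12.1,-3.1] .. [8.9,5.1,8.4]
B = cube([4.2, 8.3, 3.3]) → bbox [0,0,0] .. [4.2,8.3,3.3]
lo = A.lo+B.lo = [1.7+0, -12.1+0, -3.1+0] = [1.700,-12.100,-3.100]
hi = A.hi+B.hi = [8.9+4.2, 5.1+8.3, 8.4+3.3] = [13.100,13.400,11.700]
diag = √(11.4²+25.5²+14.8²) = √999.25 = 31.611

min=[1.700,-12.100,-3.100] max=[13.100,13.400,11.700] diag=31.611


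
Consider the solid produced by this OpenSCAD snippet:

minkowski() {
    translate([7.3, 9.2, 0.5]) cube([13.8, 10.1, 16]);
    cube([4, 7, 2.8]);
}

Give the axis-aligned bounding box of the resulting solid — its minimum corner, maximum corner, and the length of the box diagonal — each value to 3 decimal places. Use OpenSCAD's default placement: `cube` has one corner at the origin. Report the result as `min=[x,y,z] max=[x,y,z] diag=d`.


min=[7.300,9.200,0.500] max=[25.100,26.300,19.300] diag=31.027

A = translate([7.3, 9.2, 0.5]) cube([13.8, 10.1, 16]) → bbox [7.3,9.2,0.5] .. [21.1,19.3,16.5]
B = cube([4, 7, 2.8]) → bbox [0,0,0] .. [4,7,2.8]
lo = A.lo+B.lo = [7.3+0, 9.2+0, 0.5+0] = [7.300,9.200,0.500]
hi = A.hi+B.hi = [21.1+4, 19.3+7, 16.5+2.8] = [25.100,26.300,19.300]
diag = √(17.8²+17.1²+18.8²) = √962.69 = 31.027


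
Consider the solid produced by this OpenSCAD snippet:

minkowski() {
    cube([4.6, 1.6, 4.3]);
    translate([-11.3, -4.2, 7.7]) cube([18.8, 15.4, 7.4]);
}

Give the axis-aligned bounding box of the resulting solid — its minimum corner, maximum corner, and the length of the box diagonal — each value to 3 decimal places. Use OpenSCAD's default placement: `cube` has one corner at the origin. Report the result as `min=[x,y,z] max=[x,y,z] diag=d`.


min=[-11.300,-4.200,7.700] max=[12.100,12.800,19.400] diag=31.200

A = translate([-11.3, -4.2, 7.7]) cube([18.8, 15.4, 7.4]) → bbox [-11.3,-4.2,7.7] .. [7.5,11.2,15.1]
B = cube([4.6, 1.6, 4.3]) → bbox [0,0,0] .. [4.6,1.6,4.3]
lo = A.lo+B.lo = [-11.3+0, -4.2+0, 7.7+0] = [-11.300,-4.200,7.700]
hi = A.hi+B.hi = [7.5+4.6, 11.2+1.6, 15.1+4.3] = [12.100,12.800,19.400]
diag = √(23.4²+17²+11.7²) = √973.45 = 31.200


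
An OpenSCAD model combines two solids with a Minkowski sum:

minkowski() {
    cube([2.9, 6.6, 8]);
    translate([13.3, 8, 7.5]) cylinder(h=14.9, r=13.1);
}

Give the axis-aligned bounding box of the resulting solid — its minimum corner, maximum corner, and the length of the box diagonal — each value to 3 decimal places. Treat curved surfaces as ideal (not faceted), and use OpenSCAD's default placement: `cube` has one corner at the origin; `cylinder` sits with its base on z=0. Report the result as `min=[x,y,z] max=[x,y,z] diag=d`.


min=[0.200,-5.100,7.500] max=[29.300,27.700,30.400] diag=49.468

A = translate([13.3, 8, 7.5]) cylinder(h=14.9, r=13.1) → bbox [0.2,-5.1,7.5] .. [26.4,21.1,22.4]
B = cube([2.9, 6.6, 8]) → bbox [0,0,0] .. [2.9,6.6,8]
lo = A.lo+B.lo = [0.2+0, -5.1+0, 7.5+0] = [0.200,-5.100,7.500]
hi = A.hi+B.hi = [26.4+2.9, 21.1+6.6, 22.4+8] = [29.300,27.700,30.400]
diag = √(29.1²+32.8²+22.9²) = √2447.06 = 49.468


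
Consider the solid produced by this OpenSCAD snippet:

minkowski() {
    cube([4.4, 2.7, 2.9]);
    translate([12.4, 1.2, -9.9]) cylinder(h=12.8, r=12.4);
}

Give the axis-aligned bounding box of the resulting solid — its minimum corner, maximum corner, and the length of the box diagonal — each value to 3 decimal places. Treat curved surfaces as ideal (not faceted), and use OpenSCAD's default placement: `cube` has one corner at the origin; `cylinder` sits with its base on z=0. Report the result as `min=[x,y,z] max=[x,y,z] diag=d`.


min=[0.000,-11.200,-9.900] max=[29.200,16.300,5.800] diag=43.074

A = translate([12.4, 1.2, -9.9]) cylinder(h=12.8, r=12.4) → bbox [0,-11.2,-9.9] .. [24.8,13.6,2.9]
B = cube([4.4, 2.7, 2.9]) → bbox [0,0,0] .. [4.4,2.7,2.9]
lo = A.lo+B.lo = [0+0, -11.2+0, -9.9+0] = [0.000,-11.200,-9.900]
hi = A.hi+B.hi = [24.8+4.4, 13.6+2.7, 2.9+2.9] = [29.200,16.300,5.800]
diag = √(29.2²+27.5²+15.7²) = √1855.38 = 43.074


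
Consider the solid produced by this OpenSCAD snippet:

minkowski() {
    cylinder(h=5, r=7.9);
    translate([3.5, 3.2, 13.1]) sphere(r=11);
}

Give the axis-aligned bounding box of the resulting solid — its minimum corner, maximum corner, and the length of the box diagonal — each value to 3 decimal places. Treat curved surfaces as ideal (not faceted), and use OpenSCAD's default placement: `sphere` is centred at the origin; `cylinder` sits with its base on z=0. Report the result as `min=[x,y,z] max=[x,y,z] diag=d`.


min=[-15.400,-15.700,2.100] max=[22.400,22.100,29.100] diag=59.889

A = translate([3.5, 3.2, 13.1]) sphere(r=11) → bbox [-7.5,-7.8,2.1] .. [14.5,14.2,24.1]
B = cylinder(h=5, r=7.9) → bbox [-7.9,-7.9,0] .. [7.9,7.9,5]
lo = A.lo+B.lo = [-7.5-7.9, -7.8-7.9, 2.1+0] = [-15.400,-15.700,2.100]
hi = A.hi+B.hi = [14.5+7.9, 14.2+7.9, 24.1+5] = [22.400,22.100,29.100]
diag = √(37.8²+37.8²+27²) = √3586.68 = 59.889


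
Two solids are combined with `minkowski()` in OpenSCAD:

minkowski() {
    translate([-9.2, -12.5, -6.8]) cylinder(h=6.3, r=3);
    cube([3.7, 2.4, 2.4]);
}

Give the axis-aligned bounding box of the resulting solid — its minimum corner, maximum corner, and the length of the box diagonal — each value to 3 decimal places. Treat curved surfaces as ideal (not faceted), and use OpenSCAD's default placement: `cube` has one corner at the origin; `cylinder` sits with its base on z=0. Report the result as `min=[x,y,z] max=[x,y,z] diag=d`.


A = translate([-9.2, -12.5, -6.8]) cylinder(h=6.3, r=3) → bbox [-12.2,-15.5,-6.8] .. [-6.2,-9.5,-0.5]
B = cube([3.7, 2.4, 2.4]) → bbox [0,0,0] .. [3.7,2.4,2.4]
lo = A.lo+B.lo = [-12.2+0, -15.5+0, -6.8+0] = [-12.200,-15.500,-6.800]
hi = A.hi+B.hi = [-6.2+3.7, -9.5+2.4, -0.5+2.4] = [-2.500,-7.100,1.900]
diag = √(9.7²+8.4²+8.7²) = √240.34 = 15.503

min=[-12.200,-15.500,-6.800] max=[-2.500,-7.100,1.900] diag=15.503


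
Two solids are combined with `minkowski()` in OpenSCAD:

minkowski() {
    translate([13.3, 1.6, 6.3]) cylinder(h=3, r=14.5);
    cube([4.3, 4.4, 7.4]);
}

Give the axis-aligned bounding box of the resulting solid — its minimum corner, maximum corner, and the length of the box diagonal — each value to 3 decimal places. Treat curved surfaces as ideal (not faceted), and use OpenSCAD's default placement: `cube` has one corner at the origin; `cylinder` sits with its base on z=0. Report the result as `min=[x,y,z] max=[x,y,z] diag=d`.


A = translate([13.3, 1.6, 6.3]) cylinder(h=3, r=14.5) → bbox [-1.2,-12.9,6.3] .. [27.8,16.1,9.3]
B = cube([4.3, 4.4, 7.4]) → bbox [0,0,0] .. [4.3,4.4,7.4]
lo = A.lo+B.lo = [-1.2+0, -12.9+0, 6.3+0] = [-1.200,-12.900,6.300]
hi = A.hi+B.hi = [27.8+4.3, 16.1+4.4, 9.3+7.4] = [32.100,20.500,16.700]
diag = √(33.3²+33.4²+10.4²) = √2332.61 = 48.297

min=[-1.200,-12.900,6.300] max=[32.100,20.500,16.700] diag=48.297


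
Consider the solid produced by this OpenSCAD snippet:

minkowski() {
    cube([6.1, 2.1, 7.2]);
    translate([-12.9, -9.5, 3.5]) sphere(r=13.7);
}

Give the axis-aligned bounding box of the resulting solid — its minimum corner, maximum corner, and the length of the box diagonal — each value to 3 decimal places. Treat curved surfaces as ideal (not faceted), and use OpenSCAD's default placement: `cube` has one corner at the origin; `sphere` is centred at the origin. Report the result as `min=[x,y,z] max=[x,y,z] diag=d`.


min=[-26.600,-23.200,-10.200] max=[6.900,6.300,24.400] diag=56.477

A = translate([-12.9, -9.5, 3.5]) sphere(r=13.7) → bbox [-26.6,-23.2,-10.2] .. [0.8,4.2,17.2]
B = cube([6.1, 2.1, 7.2]) → bbox [0,0,0] .. [6.1,2.1,7.2]
lo = A.lo+B.lo = [-26.6+0, -23.2+0, -10.2+0] = [-26.600,-23.200,-10.200]
hi = A.hi+B.hi = [0.8+6.1, 4.2+2.1, 17.2+7.2] = [6.900,6.300,24.400]
diag = √(33.5²+29.5²+34.6²) = √3189.66 = 56.477


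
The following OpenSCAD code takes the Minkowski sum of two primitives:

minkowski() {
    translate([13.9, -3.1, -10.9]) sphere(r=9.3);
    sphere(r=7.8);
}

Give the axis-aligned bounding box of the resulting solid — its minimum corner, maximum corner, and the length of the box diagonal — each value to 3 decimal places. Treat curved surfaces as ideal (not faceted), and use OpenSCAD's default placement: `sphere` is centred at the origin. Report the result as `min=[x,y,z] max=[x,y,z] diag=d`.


min=[-3.200,-20.200,-28.000] max=[31.000,14.000,6.200] diag=59.236

A = translate([13.9, -3.1, -10.9]) sphere(r=9.3) → bbox [4.6,-12.4,-20.2] .. [23.2,6.2,-1.6]
B = sphere(r=7.8) → bbox [-7.8,-7.8,-7.8] .. [7.8,7.8,7.8]
lo = A.lo+B.lo = [4.6-7.8, -12.4-7.8, -20.2-7.8] = [-3.200,-20.200,-28.000]
hi = A.hi+B.hi = [23.2+7.8, 6.2+7.8, -1.6+7.8] = [31.000,14.000,6.200]
diag = √(34.2²+34.2²+34.2²) = √3508.92 = 59.236


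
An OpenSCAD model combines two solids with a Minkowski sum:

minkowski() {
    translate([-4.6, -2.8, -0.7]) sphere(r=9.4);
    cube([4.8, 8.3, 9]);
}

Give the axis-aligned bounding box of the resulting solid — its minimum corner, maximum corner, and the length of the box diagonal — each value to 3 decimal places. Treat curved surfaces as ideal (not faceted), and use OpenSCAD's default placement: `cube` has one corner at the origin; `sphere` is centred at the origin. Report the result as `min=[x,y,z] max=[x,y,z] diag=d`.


A = translate([-4.6, -2.8, -0.7]) sphere(r=9.4) → bbox [-14,-12.2,-10.1] .. [4.8,6.6,8.7]
B = cube([4.8, 8.3, 9]) → bbox [0,0,0] .. [4.8,8.3,9]
lo = A.lo+B.lo = [-14+0, -12.2+0, -10.1+0] = [-14.000,-12.200,-10.100]
hi = A.hi+B.hi = [4.8+4.8, 6.6+8.3, 8.7+9] = [9.600,14.900,17.700]
diag = √(23.6²+27.1²+27.8²) = √2064.21 = 45.434

min=[-14.000,-12.200,-10.100] max=[9.600,14.900,17.700] diag=45.434


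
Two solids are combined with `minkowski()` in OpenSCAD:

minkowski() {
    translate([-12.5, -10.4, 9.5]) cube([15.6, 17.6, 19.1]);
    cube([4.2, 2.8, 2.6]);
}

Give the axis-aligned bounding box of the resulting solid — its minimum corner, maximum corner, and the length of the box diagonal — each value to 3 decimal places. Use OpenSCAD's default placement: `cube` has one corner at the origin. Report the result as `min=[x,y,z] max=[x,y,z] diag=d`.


A = translate([-12.5, -10.4, 9.5]) cube([15.6, 17.6, 19.1]) → bbox [-12.5,-10.4,9.5] .. [3.1,7.2,28.6]
B = cube([4.2, 2.8, 2.6]) → bbox [0,0,0] .. [4.2,2.8,2.6]
lo = A.lo+B.lo = [-12.5+0, -10.4+0, 9.5+0] = [-12.500,-10.400,9.500]
hi = A.hi+B.hi = [3.1+4.2, 7.2+2.8, 28.6+2.6] = [7.300,10.000,31.200]
diag = √(19.8²+20.4²+21.7²) = √1279.09 = 35.764

min=[-12.500,-10.400,9.500] max=[7.300,10.000,31.200] diag=35.764


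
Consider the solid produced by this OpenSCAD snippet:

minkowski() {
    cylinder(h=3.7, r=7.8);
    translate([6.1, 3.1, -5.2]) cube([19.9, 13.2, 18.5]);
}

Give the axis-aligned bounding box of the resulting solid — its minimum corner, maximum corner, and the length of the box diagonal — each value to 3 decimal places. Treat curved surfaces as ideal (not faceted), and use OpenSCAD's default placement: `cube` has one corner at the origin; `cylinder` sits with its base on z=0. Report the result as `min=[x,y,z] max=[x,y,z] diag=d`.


min=[-1.700,-4.700,-5.200] max=[33.800,24.100,17.000] diag=50.819

A = translate([6.1, 3.1, -5.2]) cube([19.9, 13.2, 18.5]) → bbox [6.1,3.1,-5.2] .. [26,16.3,13.3]
B = cylinder(h=3.7, r=7.8) → bbox [-7.8,-7.8,0] .. [7.8,7.8,3.7]
lo = A.lo+B.lo = [6.1-7.8, 3.1-7.8, -5.2+0] = [-1.700,-4.700,-5.200]
hi = A.hi+B.hi = [26+7.8, 16.3+7.8, 13.3+3.7] = [33.800,24.100,17.000]
diag = √(35.5²+28.8²+22.2²) = √2582.53 = 50.819


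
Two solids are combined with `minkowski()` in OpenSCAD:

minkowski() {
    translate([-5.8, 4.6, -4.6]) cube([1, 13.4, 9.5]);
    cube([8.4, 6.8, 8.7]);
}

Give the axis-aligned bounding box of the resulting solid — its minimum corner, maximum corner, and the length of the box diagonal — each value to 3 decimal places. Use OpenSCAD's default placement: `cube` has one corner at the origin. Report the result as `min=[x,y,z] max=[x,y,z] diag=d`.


min=[-5.800,4.600,-4.600] max=[3.600,24.800,13.600] diag=28.769

A = translate([-5.8, 4.6, -4.6]) cube([1, 13.4, 9.5]) → bbox [-5.8,4.6,-4.6] .. [-4.8,18,4.9]
B = cube([8.4, 6.8, 8.7]) → bbox [0,0,0] .. [8.4,6.8,8.7]
lo = A.lo+B.lo = [-5.8+0, 4.6+0, -4.6+0] = [-5.800,4.600,-4.600]
hi = A.hi+B.hi = [-4.8+8.4, 18+6.8, 4.9+8.7] = [3.600,24.800,13.600]
diag = √(9.4²+20.2²+18.2²) = √827.64 = 28.769


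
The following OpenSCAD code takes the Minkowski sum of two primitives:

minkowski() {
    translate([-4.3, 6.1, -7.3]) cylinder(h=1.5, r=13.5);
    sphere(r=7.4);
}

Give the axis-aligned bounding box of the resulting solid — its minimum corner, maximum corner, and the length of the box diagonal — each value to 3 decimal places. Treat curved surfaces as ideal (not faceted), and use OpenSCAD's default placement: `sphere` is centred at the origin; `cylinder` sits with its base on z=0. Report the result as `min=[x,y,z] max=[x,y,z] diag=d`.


min=[-25.200,-14.800,-14.700] max=[16.600,27.000,1.600] diag=61.320

A = translate([-4.3, 6.1, -7.3]) cylinder(h=1.5, r=13.5) → bbox [-17.8,-7.4,-7.3] .. [9.2,19.6,-5.8]
B = sphere(r=7.4) → bbox [-7.4,-7.4,-7.4] .. [7.4,7.4,7.4]
lo = A.lo+B.lo = [-17.8-7.4, -7.4-7.4, -7.3-7.4] = [-25.200,-14.800,-14.700]
hi = A.hi+B.hi = [9.2+7.4, 19.6+7.4, -5.8+7.4] = [16.600,27.000,1.600]
diag = √(41.8²+41.8²+16.3²) = √3760.17 = 61.320


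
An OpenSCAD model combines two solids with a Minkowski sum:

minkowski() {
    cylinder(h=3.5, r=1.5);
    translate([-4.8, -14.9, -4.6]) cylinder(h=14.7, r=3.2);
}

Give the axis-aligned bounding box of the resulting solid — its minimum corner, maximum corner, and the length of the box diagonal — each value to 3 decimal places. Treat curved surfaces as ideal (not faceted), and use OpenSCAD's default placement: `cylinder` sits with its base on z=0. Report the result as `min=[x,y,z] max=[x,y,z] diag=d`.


A = translate([-4.8, -14.9, -4.6]) cylinder(h=14.7, r=3.2) → bbox [-8,-18.1,-4.6] .. [-1.6,-11.7,10.1]
B = cylinder(h=3.5, r=1.5) → bbox [-1.5,-1.5,0] .. [1.5,1.5,3.5]
lo = A.lo+B.lo = [-8-1.5, -18.1-1.5, -4.6+0] = [-9.500,-19.600,-4.600]
hi = A.hi+B.hi = [-1.6+1.5, -11.7+1.5, 10.1+3.5] = [-0.100,-10.200,13.600]
diag = √(9.4²+9.4²+18.2²) = √507.96 = 22.538

min=[-9.500,-19.600,-4.600] max=[-0.100,-10.200,13.600] diag=22.538


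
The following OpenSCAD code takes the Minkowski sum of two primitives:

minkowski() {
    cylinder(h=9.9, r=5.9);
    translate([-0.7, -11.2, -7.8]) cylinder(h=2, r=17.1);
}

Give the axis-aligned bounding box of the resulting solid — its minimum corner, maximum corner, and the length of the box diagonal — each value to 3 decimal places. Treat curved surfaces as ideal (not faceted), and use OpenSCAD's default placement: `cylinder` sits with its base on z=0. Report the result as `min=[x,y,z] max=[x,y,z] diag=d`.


min=[-23.700,-34.200,-7.800] max=[22.300,11.800,4.100] diag=66.133

A = translate([-0.7, -11.2, -7.8]) cylinder(h=2, r=17.1) → bbox [-17.8,-28.3,-7.8] .. [16.4,5.9,-5.8]
B = cylinder(h=9.9, r=5.9) → bbox [-5.9,-5.9,0] .. [5.9,5.9,9.9]
lo = A.lo+B.lo = [-17.8-5.9, -28.3-5.9, -7.8+0] = [-23.700,-34.200,-7.800]
hi = A.hi+B.hi = [16.4+5.9, 5.9+5.9, -5.8+9.9] = [22.300,11.800,4.100]
diag = √(46²+46²+11.9²) = √4373.61 = 66.133


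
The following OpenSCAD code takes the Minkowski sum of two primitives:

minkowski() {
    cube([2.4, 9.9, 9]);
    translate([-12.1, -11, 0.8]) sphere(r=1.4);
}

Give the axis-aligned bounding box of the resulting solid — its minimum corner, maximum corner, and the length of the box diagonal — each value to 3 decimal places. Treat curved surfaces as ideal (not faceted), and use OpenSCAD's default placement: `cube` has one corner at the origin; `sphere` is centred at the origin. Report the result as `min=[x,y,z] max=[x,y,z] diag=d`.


A = translate([-12.1, -11, 0.8]) sphere(r=1.4) → bbox [-13.5,-12.4,-0.6] .. [-10.7,-9.6,2.2]
B = cube([2.4, 9.9, 9]) → bbox [0,0,0] .. [2.4,9.9,9]
lo = A.lo+B.lo = [-13.5+0, -12.4+0, -0.6+0] = [-13.500,-12.400,-0.600]
hi = A.hi+B.hi = [-10.7+2.4, -9.6+9.9, 2.2+9] = [-8.300,0.300,11.200]
diag = √(5.2²+12.7²+11.8²) = √327.57 = 18.099

min=[-13.500,-12.400,-0.600] max=[-8.300,0.300,11.200] diag=18.099


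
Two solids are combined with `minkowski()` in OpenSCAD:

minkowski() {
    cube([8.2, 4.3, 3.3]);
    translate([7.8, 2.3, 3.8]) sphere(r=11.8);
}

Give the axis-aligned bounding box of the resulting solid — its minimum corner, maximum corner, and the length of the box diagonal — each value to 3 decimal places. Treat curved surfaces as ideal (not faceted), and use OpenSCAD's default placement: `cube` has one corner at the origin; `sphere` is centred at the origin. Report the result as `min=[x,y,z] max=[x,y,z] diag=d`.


A = translate([7.8, 2.3, 3.8]) sphere(r=11.8) → bbox [-4,-9.5,-8] .. [19.6,14.1,15.6]
B = cube([8.2, 4.3, 3.3]) → bbox [0,0,0] .. [8.2,4.3,3.3]
lo = A.lo+B.lo = [-4+0, -9.5+0, -8+0] = [-4.000,-9.500,-8.000]
hi = A.hi+B.hi = [19.6+8.2, 14.1+4.3, 15.6+3.3] = [27.800,18.400,18.900]
diag = √(31.8²+27.9²+26.9²) = √2513.26 = 50.132

min=[-4.000,-9.500,-8.000] max=[27.800,18.400,18.900] diag=50.132


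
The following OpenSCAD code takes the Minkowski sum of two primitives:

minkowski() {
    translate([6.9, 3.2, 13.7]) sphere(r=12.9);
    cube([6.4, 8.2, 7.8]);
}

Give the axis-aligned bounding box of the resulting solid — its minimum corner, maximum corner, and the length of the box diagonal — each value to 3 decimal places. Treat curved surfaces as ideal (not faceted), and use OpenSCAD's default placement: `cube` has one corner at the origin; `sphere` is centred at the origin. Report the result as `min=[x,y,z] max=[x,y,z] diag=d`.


min=[-6.000,-9.700,0.800] max=[26.200,24.300,34.400] diag=57.635

A = translate([6.9, 3.2, 13.7]) sphere(r=12.9) → bbox [-6,-9.7,0.8] .. [19.8,16.1,26.6]
B = cube([6.4, 8.2, 7.8]) → bbox [0,0,0] .. [6.4,8.2,7.8]
lo = A.lo+B.lo = [-6+0, -9.7+0, 0.8+0] = [-6.000,-9.700,0.800]
hi = A.hi+B.hi = [19.8+6.4, 16.1+8.2, 26.6+7.8] = [26.200,24.300,34.400]
diag = √(32.2²+34²+33.6²) = √3321.8 = 57.635


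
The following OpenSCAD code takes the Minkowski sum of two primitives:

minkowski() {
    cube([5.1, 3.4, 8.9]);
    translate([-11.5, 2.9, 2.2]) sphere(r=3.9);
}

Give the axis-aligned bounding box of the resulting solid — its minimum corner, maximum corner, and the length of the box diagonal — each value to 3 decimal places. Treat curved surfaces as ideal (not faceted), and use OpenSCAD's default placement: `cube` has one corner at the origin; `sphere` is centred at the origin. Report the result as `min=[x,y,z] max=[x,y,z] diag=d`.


min=[-15.400,-1.000,-1.700] max=[-2.500,10.200,15.000] diag=23.890

A = translate([-11.5, 2.9, 2.2]) sphere(r=3.9) → bbox [-15.4,-1,-1.7] .. [-7.6,6.8,6.1]
B = cube([5.1, 3.4, 8.9]) → bbox [0,0,0] .. [5.1,3.4,8.9]
lo = A.lo+B.lo = [-15.4+0, -1+0, -1.7+0] = [-15.400,-1.000,-1.700]
hi = A.hi+B.hi = [-7.6+5.1, 6.8+3.4, 6.1+8.9] = [-2.500,10.200,15.000]
diag = √(12.9²+11.2²+16.7²) = √570.74 = 23.890


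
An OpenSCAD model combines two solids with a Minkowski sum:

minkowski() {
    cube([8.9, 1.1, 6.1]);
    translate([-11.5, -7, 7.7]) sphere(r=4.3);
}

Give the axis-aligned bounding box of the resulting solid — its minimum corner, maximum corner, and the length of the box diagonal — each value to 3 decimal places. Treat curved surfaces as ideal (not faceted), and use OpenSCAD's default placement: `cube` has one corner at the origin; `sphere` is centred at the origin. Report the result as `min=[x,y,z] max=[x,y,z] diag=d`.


A = translate([-11.5, -7, 7.7]) sphere(r=4.3) → bbox [-15.8,-11.3,3.4] .. [-7.2,-2.7,12]
B = cube([8.9, 1.1, 6.1]) → bbox [0,0,0] .. [8.9,1.1,6.1]
lo = A.lo+B.lo = [-15.8+0, -11.3+0, 3.4+0] = [-15.800,-11.300,3.400]
hi = A.hi+B.hi = [-7.2+8.9, -2.7+1.1, 12+6.1] = [1.700,-1.600,18.100]
diag = √(17.5²+9.7²+14.7²) = √616.43 = 24.828

min=[-15.800,-11.300,3.400] max=[1.700,-1.600,18.100] diag=24.828


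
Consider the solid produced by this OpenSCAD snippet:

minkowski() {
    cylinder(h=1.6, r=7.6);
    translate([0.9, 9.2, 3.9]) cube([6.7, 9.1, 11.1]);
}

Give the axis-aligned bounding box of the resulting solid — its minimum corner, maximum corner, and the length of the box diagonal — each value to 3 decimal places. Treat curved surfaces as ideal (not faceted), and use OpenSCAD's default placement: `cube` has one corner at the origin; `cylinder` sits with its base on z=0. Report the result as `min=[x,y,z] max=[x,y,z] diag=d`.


min=[-6.700,1.600,3.900] max=[15.200,25.900,16.600] diag=35.091

A = translate([0.9, 9.2, 3.9]) cube([6.7, 9.1, 11.1]) → bbox [0.9,9.2,3.9] .. [7.6,18.3,15]
B = cylinder(h=1.6, r=7.6) → bbox [-7.6,-7.6,0] .. [7.6,7.6,1.6]
lo = A.lo+B.lo = [0.9-7.6, 9.2-7.6, 3.9+0] = [-6.700,1.600,3.900]
hi = A.hi+B.hi = [7.6+7.6, 18.3+7.6, 15+1.6] = [15.200,25.900,16.600]
diag = √(21.9²+24.3²+12.7²) = √1231.39 = 35.091


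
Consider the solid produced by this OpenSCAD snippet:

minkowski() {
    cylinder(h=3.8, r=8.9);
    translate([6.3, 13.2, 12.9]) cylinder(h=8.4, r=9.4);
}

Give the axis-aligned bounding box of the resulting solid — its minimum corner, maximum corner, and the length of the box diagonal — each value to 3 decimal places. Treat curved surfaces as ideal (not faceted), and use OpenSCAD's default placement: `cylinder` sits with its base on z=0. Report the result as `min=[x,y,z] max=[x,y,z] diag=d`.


A = translate([6.3, 13.2, 12.9]) cylinder(h=8.4, r=9.4) → bbox [-3.1,3.8,12.9] .. [15.7,22.6,21.3]
B = cylinder(h=3.8, r=8.9) → bbox [-8.9,-8.9,0] .. [8.9,8.9,3.8]
lo = A.lo+B.lo = [-3.1-8.9, 3.8-8.9, 12.9+0] = [-12.000,-5.100,12.900]
hi = A.hi+B.hi = [15.7+8.9, 22.6+8.9, 21.3+3.8] = [24.600,31.500,25.100]
diag = √(36.6²+36.6²+12.2²) = √2827.96 = 53.179

min=[-12.000,-5.100,12.900] max=[24.600,31.500,25.100] diag=53.179


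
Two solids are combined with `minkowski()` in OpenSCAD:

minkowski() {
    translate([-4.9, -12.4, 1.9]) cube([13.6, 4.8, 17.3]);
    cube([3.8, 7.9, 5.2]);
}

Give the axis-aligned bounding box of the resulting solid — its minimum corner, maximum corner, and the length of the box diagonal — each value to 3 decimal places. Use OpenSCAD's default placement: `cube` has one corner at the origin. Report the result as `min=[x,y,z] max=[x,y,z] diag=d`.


A = translate([-4.9, -12.4, 1.9]) cube([13.6, 4.8, 17.3]) → bbox [-4.9,-12.4,1.9] .. [8.7,-7.6,19.2]
B = cube([3.8, 7.9, 5.2]) → bbox [0,0,0] .. [3.8,7.9,5.2]
lo = A.lo+B.lo = [-4.9+0, -12.4+0, 1.9+0] = [-4.900,-12.400,1.900]
hi = A.hi+B.hi = [8.7+3.8, -7.6+7.9, 19.2+5.2] = [12.500,0.300,24.400]
diag = √(17.4²+12.7²+22.5²) = √970.3 = 31.150

min=[-4.900,-12.400,1.900] max=[12.500,0.300,24.400] diag=31.150


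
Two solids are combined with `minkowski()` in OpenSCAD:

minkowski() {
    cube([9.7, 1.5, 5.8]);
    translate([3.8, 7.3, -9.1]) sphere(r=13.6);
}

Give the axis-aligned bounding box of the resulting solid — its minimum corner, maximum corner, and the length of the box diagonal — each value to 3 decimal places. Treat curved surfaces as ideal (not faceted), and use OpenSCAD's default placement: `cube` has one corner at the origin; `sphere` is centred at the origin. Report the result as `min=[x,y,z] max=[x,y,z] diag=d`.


min=[-9.800,-6.300,-22.700] max=[27.100,22.400,10.300] diag=57.221

A = translate([3.8, 7.3, -9.1]) sphere(r=13.6) → bbox [-9.8,-6.3,-22.7] .. [17.4,20.9,4.5]
B = cube([9.7, 1.5, 5.8]) → bbox [0,0,0] .. [9.7,1.5,5.8]
lo = A.lo+B.lo = [-9.8+0, -6.3+0, -22.7+0] = [-9.800,-6.300,-22.700]
hi = A.hi+B.hi = [17.4+9.7, 20.9+1.5, 4.5+5.8] = [27.100,22.400,10.300]
diag = √(36.9²+28.7²+33²) = √3274.3 = 57.221


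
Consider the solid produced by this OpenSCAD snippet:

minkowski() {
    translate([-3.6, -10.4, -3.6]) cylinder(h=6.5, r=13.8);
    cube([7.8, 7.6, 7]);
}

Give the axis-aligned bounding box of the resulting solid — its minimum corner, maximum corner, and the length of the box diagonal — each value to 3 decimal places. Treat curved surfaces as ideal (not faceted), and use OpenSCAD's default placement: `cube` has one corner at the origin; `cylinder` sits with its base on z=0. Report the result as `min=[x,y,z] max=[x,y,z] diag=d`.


A = translate([-3.6, -10.4, -3.6]) cylinder(h=6.5, r=13.8) → bbox [-17.4,-24.2,-3.6] .. [10.2,3.4,2.9]
B = cube([7.8, 7.6, 7]) → bbox [0,0,0] .. [7.8,7.6,7]
lo = A.lo+B.lo = [-17.4+0, -24.2+0, -3.6+0] = [-17.400,-24.200,-3.600]
hi = A.hi+B.hi = [10.2+7.8, 3.4+7.6, 2.9+7] = [18.000,11.000,9.900]
diag = √(35.4²+35.2²+13.5²) = √2674.45 = 51.715

min=[-17.400,-24.200,-3.600] max=[18.000,11.000,9.900] diag=51.715


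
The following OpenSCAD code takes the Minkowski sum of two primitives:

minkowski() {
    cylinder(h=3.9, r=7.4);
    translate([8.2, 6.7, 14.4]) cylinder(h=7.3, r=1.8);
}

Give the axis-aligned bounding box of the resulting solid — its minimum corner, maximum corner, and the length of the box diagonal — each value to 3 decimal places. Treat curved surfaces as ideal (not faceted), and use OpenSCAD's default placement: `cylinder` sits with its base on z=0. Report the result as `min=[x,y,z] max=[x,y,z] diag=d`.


min=[-1.000,-2.500,14.400] max=[17.400,15.900,25.600] diag=28.329

A = translate([8.2, 6.7, 14.4]) cylinder(h=7.3, r=1.8) → bbox [6.4,4.9,14.4] .. [10,8.5,21.7]
B = cylinder(h=3.9, r=7.4) → bbox [-7.4,-7.4,0] .. [7.4,7.4,3.9]
lo = A.lo+B.lo = [6.4-7.4, 4.9-7.4, 14.4+0] = [-1.000,-2.500,14.400]
hi = A.hi+B.hi = [10+7.4, 8.5+7.4, 21.7+3.9] = [17.400,15.900,25.600]
diag = √(18.4²+18.4²+11.2²) = √802.56 = 28.329


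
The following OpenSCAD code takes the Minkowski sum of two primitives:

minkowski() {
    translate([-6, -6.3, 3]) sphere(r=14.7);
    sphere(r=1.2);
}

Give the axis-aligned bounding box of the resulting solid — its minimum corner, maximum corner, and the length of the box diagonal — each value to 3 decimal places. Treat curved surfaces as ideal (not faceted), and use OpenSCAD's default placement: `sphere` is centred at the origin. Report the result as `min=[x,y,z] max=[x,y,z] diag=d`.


min=[-21.900,-22.200,-12.900] max=[9.900,9.600,18.900] diag=55.079

A = translate([-6, -6.3, 3]) sphere(r=14.7) → bbox [-20.7,-21,-11.7] .. [8.7,8.4,17.7]
B = sphere(r=1.2) → bbox [-1.2,-1.2,-1.2] .. [1.2,1.2,1.2]
lo = A.lo+B.lo = [-20.7-1.2, -21-1.2, -11.7-1.2] = [-21.900,-22.200,-12.900]
hi = A.hi+B.hi = [8.7+1.2, 8.4+1.2, 17.7+1.2] = [9.900,9.600,18.900]
diag = √(31.8²+31.8²+31.8²) = √3033.72 = 55.079


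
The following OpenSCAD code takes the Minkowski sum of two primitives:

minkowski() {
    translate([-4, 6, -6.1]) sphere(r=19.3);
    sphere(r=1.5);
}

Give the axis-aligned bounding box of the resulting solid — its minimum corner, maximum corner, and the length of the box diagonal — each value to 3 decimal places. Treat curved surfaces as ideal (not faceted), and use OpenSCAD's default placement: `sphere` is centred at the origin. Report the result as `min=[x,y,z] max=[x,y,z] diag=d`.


A = translate([-4, 6, -6.1]) sphere(r=19.3) → bbox [-23.3,-13.3,-25.4] .. [15.3,25.3,13.2]
B = sphere(r=1.5) → bbox [-1.5,-1.5,-1.5] .. [1.5,1.5,1.5]
lo = A.lo+B.lo = [-23.3-1.5, -13.3-1.5, -25.4-1.5] = [-24.800,-14.800,-26.900]
hi = A.hi+B.hi = [15.3+1.5, 25.3+1.5, 13.2+1.5] = [16.800,26.800,14.700]
diag = √(41.6²+41.6²+41.6²) = √5191.68 = 72.053

min=[-24.800,-14.800,-26.900] max=[16.800,26.800,14.700] diag=72.053


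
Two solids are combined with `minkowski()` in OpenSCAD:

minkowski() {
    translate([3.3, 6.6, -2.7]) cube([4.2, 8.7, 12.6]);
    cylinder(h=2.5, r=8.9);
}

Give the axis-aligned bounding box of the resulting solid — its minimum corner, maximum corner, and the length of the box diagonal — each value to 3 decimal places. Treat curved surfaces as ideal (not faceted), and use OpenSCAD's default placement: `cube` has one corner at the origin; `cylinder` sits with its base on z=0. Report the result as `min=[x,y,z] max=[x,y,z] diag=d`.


min=[-5.600,-2.300,-2.700] max=[16.400,24.200,12.400] diag=37.607

A = translate([3.3, 6.6, -2.7]) cube([4.2, 8.7, 12.6]) → bbox [3.3,6.6,-2.7] .. [7.5,15.3,9.9]
B = cylinder(h=2.5, r=8.9) → bbox [-8.9,-8.9,0] .. [8.9,8.9,2.5]
lo = A.lo+B.lo = [3.3-8.9, 6.6-8.9, -2.7+0] = [-5.600,-2.300,-2.700]
hi = A.hi+B.hi = [7.5+8.9, 15.3+8.9, 9.9+2.5] = [16.400,24.200,12.400]
diag = √(22²+26.5²+15.1²) = √1414.26 = 37.607


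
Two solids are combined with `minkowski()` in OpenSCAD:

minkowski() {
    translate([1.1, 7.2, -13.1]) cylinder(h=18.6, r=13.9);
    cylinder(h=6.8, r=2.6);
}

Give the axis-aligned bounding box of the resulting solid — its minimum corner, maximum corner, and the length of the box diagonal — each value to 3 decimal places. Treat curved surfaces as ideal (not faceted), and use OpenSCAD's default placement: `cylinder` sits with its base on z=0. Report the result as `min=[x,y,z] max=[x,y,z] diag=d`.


min=[-15.400,-9.300,-13.100] max=[17.600,23.700,12.300] diag=53.133

A = translate([1.1, 7.2, -13.1]) cylinder(h=18.6, r=13.9) → bbox [-12.8,-6.7,-13.1] .. [15,21.1,5.5]
B = cylinder(h=6.8, r=2.6) → bbox [-2.6,-2.6,0] .. [2.6,2.6,6.8]
lo = A.lo+B.lo = [-12.8-2.6, -6.7-2.6, -13.1+0] = [-15.400,-9.300,-13.100]
hi = A.hi+B.hi = [15+2.6, 21.1+2.6, 5.5+6.8] = [17.600,23.700,12.300]
diag = √(33²+33²+25.4²) = √2823.16 = 53.133


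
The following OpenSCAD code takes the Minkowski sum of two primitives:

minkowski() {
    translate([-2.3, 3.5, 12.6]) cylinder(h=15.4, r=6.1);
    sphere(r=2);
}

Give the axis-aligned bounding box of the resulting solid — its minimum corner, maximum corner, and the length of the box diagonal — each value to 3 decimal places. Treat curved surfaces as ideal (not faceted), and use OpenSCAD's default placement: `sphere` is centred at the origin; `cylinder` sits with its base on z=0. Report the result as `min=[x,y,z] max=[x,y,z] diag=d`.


A = translate([-2.3, 3.5, 12.6]) cylinder(h=15.4, r=6.1) → bbox [-8.4,-2.6,12.6] .. [3.8,9.6,28]
B = sphere(r=2) → bbox [-2,-2,-2] .. [2,2,2]
lo = A.lo+B.lo = [-8.4-2, -2.6-2, 12.6-2] = [-10.400,-4.600,10.600]
hi = A.hi+B.hi = [3.8+2, 9.6+2, 28+2] = [5.800,11.600,30.000]
diag = √(16.2²+16.2²+19.4²) = √901.24 = 30.021

min=[-10.400,-4.600,10.600] max=[5.800,11.600,30.000] diag=30.021


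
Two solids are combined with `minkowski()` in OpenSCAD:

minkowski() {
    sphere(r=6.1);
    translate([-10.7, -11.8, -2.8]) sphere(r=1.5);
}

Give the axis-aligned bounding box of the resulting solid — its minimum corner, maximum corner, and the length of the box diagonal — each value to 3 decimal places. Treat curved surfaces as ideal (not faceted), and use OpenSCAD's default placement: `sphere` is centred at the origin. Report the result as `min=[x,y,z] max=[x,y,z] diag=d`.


A = translate([-10.7, -11.8, -2.8]) sphere(r=1.5) → bbox [-12.2,-13.3,-4.3] .. [-9.2,-10.3,-1.3]
B = sphere(r=6.1) → bbox [-6.1,-6.1,-6.1] .. [6.1,6.1,6.1]
lo = A.lo+B.lo = [-12.2-6.1, -13.3-6.1, -4.3-6.1] = [-18.300,-19.400,-10.400]
hi = A.hi+B.hi = [-9.2+6.1, -10.3+6.1, -1.3+6.1] = [-3.100,-4.200,4.800]
diag = √(15.2²+15.2²+15.2²) = √693.12 = 26.327

min=[-18.300,-19.400,-10.400] max=[-3.100,-4.200,4.800] diag=26.327


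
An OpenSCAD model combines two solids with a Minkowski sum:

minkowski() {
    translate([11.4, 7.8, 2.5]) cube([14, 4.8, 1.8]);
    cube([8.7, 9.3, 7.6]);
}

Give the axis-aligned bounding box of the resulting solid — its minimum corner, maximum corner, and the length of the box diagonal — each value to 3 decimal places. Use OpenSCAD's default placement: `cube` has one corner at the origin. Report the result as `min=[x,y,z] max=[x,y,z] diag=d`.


A = translate([11.4, 7.8, 2.5]) cube([14, 4.8, 1.8]) → bbox [11.4,7.8,2.5] .. [25.4,12.6,4.3]
B = cube([8.7, 9.3, 7.6]) → bbox [0,0,0] .. [8.7,9.3,7.6]
lo = A.lo+B.lo = [11.4+0, 7.8+0, 2.5+0] = [11.400,7.800,2.500]
hi = A.hi+B.hi = [25.4+8.7, 12.6+9.3, 4.3+7.6] = [34.100,21.900,11.900]
diag = √(22.7²+14.1²+9.4²) = √802.46 = 28.328

min=[11.400,7.800,2.500] max=[34.100,21.900,11.900] diag=28.328


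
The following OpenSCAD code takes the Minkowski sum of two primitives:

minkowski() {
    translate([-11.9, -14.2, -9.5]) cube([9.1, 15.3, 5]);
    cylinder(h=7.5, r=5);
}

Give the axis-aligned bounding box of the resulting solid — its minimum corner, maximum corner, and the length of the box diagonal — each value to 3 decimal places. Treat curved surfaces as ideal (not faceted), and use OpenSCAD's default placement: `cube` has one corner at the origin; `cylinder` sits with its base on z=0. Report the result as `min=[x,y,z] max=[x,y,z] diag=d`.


min=[-16.900,-19.200,-9.500] max=[2.200,6.100,3.000] diag=34.076

A = translate([-11.9, -14.2, -9.5]) cube([9.1, 15.3, 5]) → bbox [-11.9,-14.2,-9.5] .. [-2.8,1.1,-4.5]
B = cylinder(h=7.5, r=5) → bbox [-5,-5,0] .. [5,5,7.5]
lo = A.lo+B.lo = [-11.9-5, -14.2-5, -9.5+0] = [-16.900,-19.200,-9.500]
hi = A.hi+B.hi = [-2.8+5, 1.1+5, -4.5+7.5] = [2.200,6.100,3.000]
diag = √(19.1²+25.3²+12.5²) = √1161.15 = 34.076
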